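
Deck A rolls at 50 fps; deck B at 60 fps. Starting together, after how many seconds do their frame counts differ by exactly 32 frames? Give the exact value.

3.2 seconds

The gap grows by |60 − 50| = 10 frames per second.
Time for a 32-frame gap: 32 ÷ (10) = 3.2 s.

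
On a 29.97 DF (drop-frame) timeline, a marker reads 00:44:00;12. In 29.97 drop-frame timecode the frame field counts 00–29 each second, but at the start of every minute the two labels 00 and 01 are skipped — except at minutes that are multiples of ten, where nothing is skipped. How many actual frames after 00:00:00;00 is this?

79132

Complete 10-minute blocks: 4, each 17982 frames → 71928.
Remaining 4 whole minutes in the current block: 1800 + 3 × 1798 = 7194 frames.
Within the current minute: 0 × 30 + 12 − 2 = 10 (labels ;00/;01 skipped at this minute). Total = 71928 + 7194 + 10 = 79132.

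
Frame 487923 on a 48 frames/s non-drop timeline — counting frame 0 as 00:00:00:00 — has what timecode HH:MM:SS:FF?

487923 ÷ 48 = 10165 full seconds, remainder 3 frames.
10165 s = 2 h 49 min 25 s.
Timecode: 02:49:25:03.

02:49:25:03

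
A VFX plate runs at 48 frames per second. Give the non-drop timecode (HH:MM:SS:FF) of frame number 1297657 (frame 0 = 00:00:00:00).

1297657 ÷ 48 = 27034 full seconds, remainder 25 frames.
27034 s = 7 h 30 min 34 s.
Timecode: 07:30:34:25.

07:30:34:25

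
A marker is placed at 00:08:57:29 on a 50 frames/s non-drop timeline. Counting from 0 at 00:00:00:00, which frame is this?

frame 26879

Total seconds to the label: (0 × 3600 + 8 × 60 + 57) = 537.
Frame index = 537 × 50 + 29 = 26879.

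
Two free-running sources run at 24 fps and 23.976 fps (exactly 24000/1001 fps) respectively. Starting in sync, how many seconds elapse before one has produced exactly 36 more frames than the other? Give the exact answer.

1501.5 seconds

The gap grows by |24000/1001 − 24| = 24/1001 frames per second.
Time for a 36-frame gap: 36 ÷ (24/1001) = 1501.5 s.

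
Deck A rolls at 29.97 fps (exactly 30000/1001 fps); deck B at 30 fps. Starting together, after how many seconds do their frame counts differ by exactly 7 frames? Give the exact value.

7007/30 seconds

The gap grows by |30 − 30000/1001| = 30/1001 frames per second.
Time for a 7-frame gap: 7 ÷ (30/1001) = 7007/30 s.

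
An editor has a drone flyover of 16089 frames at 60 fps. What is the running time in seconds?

268.15 seconds

Running time = 16089 / (60) = 268.15 s.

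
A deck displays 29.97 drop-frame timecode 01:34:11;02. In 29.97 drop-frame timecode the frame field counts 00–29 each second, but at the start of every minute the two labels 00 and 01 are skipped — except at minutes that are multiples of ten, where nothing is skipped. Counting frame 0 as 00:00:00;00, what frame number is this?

As if non-drop at 30 labels/s: (1 × 3600 + 34 × 60 + 11) × 30 + 2 = 169532.
Minute boundaries passed: 94; those not divisible by 10: 94 − 9 = 85; dropped labels = 2 × 85 = 170.
Actual frame index = 169532 − 170 = 169362.

169362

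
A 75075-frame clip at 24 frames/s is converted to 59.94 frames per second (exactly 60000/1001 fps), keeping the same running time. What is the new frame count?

187500 frames

Target frames = source frames × (target rate / source rate) = 75075 × (60000/1001)/(24) = 75075 × 2500/1001 = 187500.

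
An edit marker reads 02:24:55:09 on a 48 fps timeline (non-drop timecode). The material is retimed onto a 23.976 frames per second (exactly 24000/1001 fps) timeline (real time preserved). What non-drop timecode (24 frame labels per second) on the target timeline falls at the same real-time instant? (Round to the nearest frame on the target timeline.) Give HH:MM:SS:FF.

02:24:46:12

Source frame index: (2×3600 + 24×60 + 55) × 48 + 9 = 417369.
Real time: 417369 / (48) = 139123/16 s.
Target frame: (139123/16) × (24000/1001) = 208684500/1001 ≈ 208476.024 → 208476.
At 24 labels/s: frame 208476 → 02:24:46:12.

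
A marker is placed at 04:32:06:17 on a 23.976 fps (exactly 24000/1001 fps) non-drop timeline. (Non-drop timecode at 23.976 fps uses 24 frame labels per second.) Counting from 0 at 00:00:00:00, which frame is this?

391841

Total seconds to the label: (4 × 3600 + 32 × 60 + 6) = 16326.
Frame index = 16326 × 24 + 17 = 391841.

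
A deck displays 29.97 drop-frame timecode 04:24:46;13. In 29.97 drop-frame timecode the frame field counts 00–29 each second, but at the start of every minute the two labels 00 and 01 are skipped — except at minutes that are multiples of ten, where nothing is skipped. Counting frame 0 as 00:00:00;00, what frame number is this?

476117

Complete 10-minute blocks: 26, each 17982 frames → 467532.
Remaining 4 whole minutes in the current block: 1800 + 3 × 1798 = 7194 frames.
Within the current minute: 46 × 30 + 13 − 2 = 1391 (labels ;00/;01 skipped at this minute). Total = 467532 + 7194 + 1391 = 476117.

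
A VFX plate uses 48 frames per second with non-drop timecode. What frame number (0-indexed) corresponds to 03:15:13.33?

562257

Total seconds to the label: (3 × 3600 + 15 × 60 + 13) = 11713.
Frame index = 11713 × 48 + 33 = 562257.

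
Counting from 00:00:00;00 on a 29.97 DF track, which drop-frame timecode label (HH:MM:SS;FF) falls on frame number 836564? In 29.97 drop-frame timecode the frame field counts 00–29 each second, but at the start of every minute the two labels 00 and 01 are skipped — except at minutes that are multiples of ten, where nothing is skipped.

Each 10-minute DF block holds 10 × 60 × 30 − 9 × 2 = 17982 frames. 836564 ÷ 17982 → 46 full blocks, remainder 9392.
Within the partial block the first minute is 1800 frames and each further minute 1798, so 5 further minute boundaries passed. Total skipped labels = 18 × 46 + 2 × 5 = 838.
Non-drop label index = 836564 + 838 = 837402; at 30 labels/s that is 07:45:13:12, i.e. DF 07:45:13;12.

07:45:13;12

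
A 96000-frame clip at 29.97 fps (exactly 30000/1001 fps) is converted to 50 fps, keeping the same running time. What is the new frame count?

Target frames = source frames × (target rate / source rate) = 96000 × (50)/(30000/1001) = 96000 × 1001/600 = 160160.

160160 frames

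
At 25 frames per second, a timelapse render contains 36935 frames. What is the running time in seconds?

1477.4 seconds

Running time = 36935 / (25) = 1477.4 s.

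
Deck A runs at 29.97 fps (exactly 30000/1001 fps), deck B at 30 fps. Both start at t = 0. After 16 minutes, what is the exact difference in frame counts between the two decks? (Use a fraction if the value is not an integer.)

16 min = 960 s.
A emits 30000/1001 × 960 = 28800000/1001 frames; B emits 30 × 960 = 28800.
Difference = 28800/1001 frames (≈ 28.7712); B is ahead of A.

28800/1001 frames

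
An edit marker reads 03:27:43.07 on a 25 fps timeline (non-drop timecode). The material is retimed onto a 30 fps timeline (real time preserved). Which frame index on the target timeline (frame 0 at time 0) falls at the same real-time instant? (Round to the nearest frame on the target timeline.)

Source frame index: (3×3600 + 27×60 + 43) × 25 + 7 = 311582.
Real time: 311582 / (25) = 311582/25 s.
Target frame: (311582/25) × (30) = 1869492/5 ≈ 373898.400 → 373898.

frame 373898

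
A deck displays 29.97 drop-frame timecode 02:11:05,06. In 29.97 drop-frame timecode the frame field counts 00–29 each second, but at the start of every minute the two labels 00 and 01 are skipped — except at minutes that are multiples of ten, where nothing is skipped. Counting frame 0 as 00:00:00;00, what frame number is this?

Complete 10-minute blocks: 13, each 17982 frames → 233766.
Remaining 1 whole minute in the current block: 1800 + 0 × 1798 = 1800 frames.
Within the current minute: 5 × 30 + 6 − 2 = 154 (labels ;00/;01 skipped at this minute). Total = 233766 + 1800 + 154 = 235720.

235720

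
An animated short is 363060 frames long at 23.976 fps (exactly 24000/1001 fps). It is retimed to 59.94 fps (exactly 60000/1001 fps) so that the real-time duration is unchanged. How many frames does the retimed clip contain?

907650 frames

Target frames = source frames × (target rate / source rate) = 363060 × (60000/1001)/(24000/1001) = 363060 × 5/2 = 907650.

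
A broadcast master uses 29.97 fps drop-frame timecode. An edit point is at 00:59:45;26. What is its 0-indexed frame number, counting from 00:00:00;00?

Complete 10-minute blocks: 5, each 17982 frames → 89910.
Remaining 9 whole minutes in the current block: 1800 + 8 × 1798 = 16184 frames.
Within the current minute: 45 × 30 + 26 − 2 = 1374 (labels ;00/;01 skipped at this minute). Total = 89910 + 16184 + 1374 = 107468.

107468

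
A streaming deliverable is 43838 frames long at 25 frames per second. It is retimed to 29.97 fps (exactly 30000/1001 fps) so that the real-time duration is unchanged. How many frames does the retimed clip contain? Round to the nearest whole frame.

Frames at target rate = 43838 × (30000/1001) / (25) = 52605600/1001 ≈ 52553.047.
Nearest whole frame: 52553.

52553 frames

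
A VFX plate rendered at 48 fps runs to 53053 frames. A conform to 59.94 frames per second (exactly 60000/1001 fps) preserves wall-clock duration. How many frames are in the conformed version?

Target frames = source frames × (target rate / source rate) = 53053 × (60000/1001)/(48) = 53053 × 1250/1001 = 66250.

66250 frames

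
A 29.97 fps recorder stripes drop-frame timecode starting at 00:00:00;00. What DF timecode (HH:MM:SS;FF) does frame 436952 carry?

Ten DF minutes hold 17982 frames, so frame 436952 lies in block 24 (frames 431568–449549) with 5384 frames into that block.
The block's first minute is 1800 frames and the rest 1798 each; 5384 frames reaches minute 2, so 24 × 18 + 2 × 2 = 436 labels have been skipped so far.
Adding those back, label number 436952 + 436 = 437388 at 30 labels/s is 14579 s + 18 f = 4 h 2 min 59 s frame 18, i.e. 04:02:59;18.

04:02:59;18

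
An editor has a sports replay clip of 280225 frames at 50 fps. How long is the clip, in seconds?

5604.5 seconds

Running time = 280225 / (50) = 5604.5 s.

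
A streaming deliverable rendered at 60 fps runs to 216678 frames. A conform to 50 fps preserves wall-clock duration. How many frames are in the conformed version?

180565 frames

Target frames = source frames × (target rate / source rate) = 216678 × (50)/(60) = 216678 × 5/6 = 180565.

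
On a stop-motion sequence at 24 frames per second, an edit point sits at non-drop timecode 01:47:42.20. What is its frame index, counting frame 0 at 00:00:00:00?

frame 155108

Total seconds to the label: (1 × 3600 + 47 × 60 + 42) = 6462.
Frame index = 6462 × 24 + 20 = 155108.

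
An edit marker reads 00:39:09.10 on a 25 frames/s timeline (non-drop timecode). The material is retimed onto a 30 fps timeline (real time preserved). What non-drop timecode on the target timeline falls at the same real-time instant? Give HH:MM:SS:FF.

Source frame index: (0×3600 + 39×60 + 9) × 25 + 10 = 58735.
Real time: 58735 / (25) = 11747/5 s.
Target frame: (11747/5) × (30) = 70482.
At 30 labels/s: frame 70482 → 00:39:09:12.

00:39:09:12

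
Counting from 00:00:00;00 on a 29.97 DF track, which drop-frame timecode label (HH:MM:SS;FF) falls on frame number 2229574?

Each 10-minute DF block holds 10 × 60 × 30 − 9 × 2 = 17982 frames. 2229574 ÷ 17982 → 123 full blocks, remainder 17788.
Within the partial block the first minute is 1800 frames and each further minute 1798, so 9 further minute boundaries passed. Total skipped labels = 18 × 123 + 2 × 9 = 2232.
Non-drop label index = 2229574 + 2232 = 2231806; at 30 labels/s that is 20:39:53:16, i.e. DF 20:39:53;16.

20:39:53;16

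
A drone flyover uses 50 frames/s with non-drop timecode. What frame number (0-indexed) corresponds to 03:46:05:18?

frame 678268

Total seconds to the label: (3 × 3600 + 46 × 60 + 5) = 13565.
Frame index = 13565 × 50 + 18 = 678268.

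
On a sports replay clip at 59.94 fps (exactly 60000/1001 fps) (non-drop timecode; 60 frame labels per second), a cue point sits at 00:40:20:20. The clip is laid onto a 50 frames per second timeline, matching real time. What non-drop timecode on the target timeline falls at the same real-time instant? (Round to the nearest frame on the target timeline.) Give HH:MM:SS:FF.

00:40:22:38

Source frame index: (0×3600 + 40×60 + 20) × 60 + 20 = 145220.
Real time: 145220 / (60000/1001) = 7268261/3000 s.
Target frame: (7268261/3000) × (50) = 7268261/60 ≈ 121137.683 → 121138.
At 50 labels/s: frame 121138 → 00:40:22:38.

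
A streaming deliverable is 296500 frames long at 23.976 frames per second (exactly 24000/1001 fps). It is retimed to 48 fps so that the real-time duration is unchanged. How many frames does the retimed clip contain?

Target frames = source frames × (target rate / source rate) = 296500 × (48)/(24000/1001) = 296500 × 1001/500 = 593593.

593593 frames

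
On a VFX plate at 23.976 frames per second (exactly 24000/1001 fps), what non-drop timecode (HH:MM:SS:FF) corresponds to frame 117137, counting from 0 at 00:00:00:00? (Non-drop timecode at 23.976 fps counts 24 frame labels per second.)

01:21:20:17

117137 ÷ 24 = 4880 full seconds, remainder 17 frames.
4880 s = 1 h 21 min 20 s.
Timecode: 01:21:20:17.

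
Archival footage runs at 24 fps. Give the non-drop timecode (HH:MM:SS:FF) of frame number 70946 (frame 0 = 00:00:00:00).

70946 ÷ 24 = 2956 full seconds, remainder 2 frames.
2956 s = 0 h 49 min 16 s.
Timecode: 00:49:16:02.

00:49:16:02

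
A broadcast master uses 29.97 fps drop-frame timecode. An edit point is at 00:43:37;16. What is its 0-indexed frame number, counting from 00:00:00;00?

As if non-drop at 30 labels/s: (0 × 3600 + 43 × 60 + 37) × 30 + 16 = 78526.
Minute boundaries passed: 43; those not divisible by 10: 43 − 4 = 39; dropped labels = 2 × 39 = 78.
Actual frame index = 78526 − 78 = 78448.

78448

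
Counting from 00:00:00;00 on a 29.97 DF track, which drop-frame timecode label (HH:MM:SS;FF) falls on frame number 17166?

00:09:32;24

Each 10-minute DF block holds 10 × 60 × 30 − 9 × 2 = 17982 frames. 17166 ÷ 17982 → 0 full blocks, remainder 17166.
Within the partial block the first minute is 1800 frames and each further minute 1798, so 9 further minute boundaries passed. Total skipped labels = 18 × 0 + 2 × 9 = 18.
Non-drop label index = 17166 + 18 = 17184; at 30 labels/s that is 00:09:32:24, i.e. DF 00:09:32;24.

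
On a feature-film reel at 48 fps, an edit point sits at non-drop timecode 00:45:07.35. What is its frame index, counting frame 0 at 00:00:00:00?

129971

Total seconds to the label: (0 × 3600 + 45 × 60 + 7) = 2707.
Frame index = 2707 × 48 + 35 = 129971.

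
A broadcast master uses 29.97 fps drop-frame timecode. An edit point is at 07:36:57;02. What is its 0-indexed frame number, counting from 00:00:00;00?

821690

Complete 10-minute blocks: 45, each 17982 frames → 809190.
Remaining 6 whole minutes in the current block: 1800 + 5 × 1798 = 10790 frames.
Within the current minute: 57 × 30 + 2 − 2 = 1710 (labels ;00/;01 skipped at this minute). Total = 809190 + 10790 + 1710 = 821690.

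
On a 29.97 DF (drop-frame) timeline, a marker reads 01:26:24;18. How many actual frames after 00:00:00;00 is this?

155382

As if non-drop at 30 labels/s: (1 × 3600 + 26 × 60 + 24) × 30 + 18 = 155538.
Minute boundaries passed: 86; those not divisible by 10: 86 − 8 = 78; dropped labels = 2 × 78 = 156.
Actual frame index = 155538 − 156 = 155382.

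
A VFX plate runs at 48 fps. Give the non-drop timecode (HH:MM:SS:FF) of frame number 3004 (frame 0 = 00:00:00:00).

00:01:02:28

3004 ÷ 48 = 62 full seconds, remainder 28 frames.
62 s = 0 h 1 min 2 s.
Timecode: 00:01:02:28.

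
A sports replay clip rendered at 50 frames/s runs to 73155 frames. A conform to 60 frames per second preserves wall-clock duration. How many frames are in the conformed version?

87786 frames

Target frames = source frames × (target rate / source rate) = 73155 × (60)/(50) = 73155 × 6/5 = 87786.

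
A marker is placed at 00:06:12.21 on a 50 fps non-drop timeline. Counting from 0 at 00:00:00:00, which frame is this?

frame 18621

Total seconds to the label: (0 × 3600 + 6 × 60 + 12) = 372.
Frame index = 372 × 50 + 21 = 18621.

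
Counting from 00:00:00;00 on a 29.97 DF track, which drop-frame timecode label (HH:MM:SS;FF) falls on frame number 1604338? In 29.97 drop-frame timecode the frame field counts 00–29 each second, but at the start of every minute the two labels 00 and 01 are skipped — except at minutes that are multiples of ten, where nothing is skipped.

Ten DF minutes hold 17982 frames, so frame 1604338 lies in block 89 (frames 1600398–1618379) with 3940 frames into that block.
The block's first minute is 1800 frames and the rest 1798 each; 3940 frames reaches minute 2, so 89 × 18 + 2 × 2 = 1606 labels have been skipped so far.
Adding those back, label number 1604338 + 1606 = 1605944 at 30 labels/s is 53531 s + 14 f = 14 h 52 min 11 s frame 14, i.e. 14:52:11;14.

14:52:11;14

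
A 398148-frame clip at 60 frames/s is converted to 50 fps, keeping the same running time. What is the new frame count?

331790 frames

Target frames = source frames × (target rate / source rate) = 398148 × (50)/(60) = 398148 × 5/6 = 331790.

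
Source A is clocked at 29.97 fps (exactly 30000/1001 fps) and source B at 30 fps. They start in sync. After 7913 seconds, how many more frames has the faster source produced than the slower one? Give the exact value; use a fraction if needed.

237390/1001 frames

A emits 30000/1001 × 7913 = 237390000/1001 frames; B emits 30 × 7913 = 237390.
Difference = 237390/1001 frames (≈ 237.1528); B is ahead of A.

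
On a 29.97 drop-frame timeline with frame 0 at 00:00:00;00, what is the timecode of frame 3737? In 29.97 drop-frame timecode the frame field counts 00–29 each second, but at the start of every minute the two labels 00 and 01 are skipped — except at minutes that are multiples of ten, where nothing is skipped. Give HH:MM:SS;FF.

00:02:04;21

Each 10-minute DF block holds 10 × 60 × 30 − 9 × 2 = 17982 frames. 3737 ÷ 17982 → 0 full blocks, remainder 3737.
Within the partial block the first minute is 1800 frames and each further minute 1798, so 2 further minute boundaries passed. Total skipped labels = 18 × 0 + 2 × 2 = 4.
Non-drop label index = 3737 + 4 = 3741; at 30 labels/s that is 00:02:04:21, i.e. DF 00:02:04;21.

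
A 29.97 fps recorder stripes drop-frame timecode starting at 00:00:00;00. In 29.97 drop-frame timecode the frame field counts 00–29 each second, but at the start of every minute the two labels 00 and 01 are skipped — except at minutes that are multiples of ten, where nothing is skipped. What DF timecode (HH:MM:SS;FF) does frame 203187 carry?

Each 10-minute DF block holds 10 × 60 × 30 − 9 × 2 = 17982 frames. 203187 ÷ 17982 → 11 full blocks, remainder 5385.
Within the partial block the first minute is 1800 frames and each further minute 1798, so 2 further minute boundaries passed. Total skipped labels = 18 × 11 + 2 × 2 = 202.
Non-drop label index = 203187 + 202 = 203389; at 30 labels/s that is 01:52:59:19, i.e. DF 01:52:59;19.

01:52:59;19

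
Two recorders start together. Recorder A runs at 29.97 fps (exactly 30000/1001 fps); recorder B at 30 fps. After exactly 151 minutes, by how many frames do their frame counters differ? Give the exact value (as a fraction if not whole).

271800/1001 frames

151 min = 9060 s.
A emits 30000/1001 × 9060 = 271800000/1001 frames; B emits 30 × 9060 = 271800.
Difference = 271800/1001 frames (≈ 271.5285); B is ahead of A.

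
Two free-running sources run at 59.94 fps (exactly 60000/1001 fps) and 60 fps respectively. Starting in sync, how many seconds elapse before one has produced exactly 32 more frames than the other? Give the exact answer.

The gap grows by |60 − 60000/1001| = 60/1001 frames per second.
Time for a 32-frame gap: 32 ÷ (60/1001) = 8008/15 s.

8008/15 seconds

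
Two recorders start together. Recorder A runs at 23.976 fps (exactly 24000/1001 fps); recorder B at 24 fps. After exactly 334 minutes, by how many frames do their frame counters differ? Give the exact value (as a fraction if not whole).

334 min = 20040 s.
A emits 24000/1001 × 20040 = 480960000/1001 frames; B emits 24 × 20040 = 480960.
Difference = 480960/1001 frames (≈ 480.4795); B is ahead of A.

480960/1001 frames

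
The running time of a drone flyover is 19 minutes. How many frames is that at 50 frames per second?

57000 frames

19 min = 1140 s.
Frames = 1140 × 50 = 57000.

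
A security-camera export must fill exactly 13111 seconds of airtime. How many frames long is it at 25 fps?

327775 frames

Frames = 13111 × 25 = 327775.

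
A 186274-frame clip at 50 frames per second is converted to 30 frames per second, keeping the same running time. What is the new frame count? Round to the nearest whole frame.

111764 frames

Frames at target rate = 186274 × (30) / (50) = 558822/5 ≈ 111764.400.
Nearest whole frame: 111764.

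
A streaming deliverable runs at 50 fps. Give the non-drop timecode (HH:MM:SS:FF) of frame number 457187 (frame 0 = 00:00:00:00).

02:32:23:37

457187 ÷ 50 = 9143 full seconds, remainder 37 frames.
9143 s = 2 h 32 min 23 s.
Timecode: 02:32:23:37.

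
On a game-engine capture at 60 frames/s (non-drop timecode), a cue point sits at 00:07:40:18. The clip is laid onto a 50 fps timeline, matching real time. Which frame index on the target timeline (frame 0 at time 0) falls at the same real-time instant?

frame 23015

Source frame index: (0×3600 + 7×60 + 40) × 60 + 18 = 27618.
Real time: 27618 / (60) = 4603/10 s.
Target frame: (4603/10) × (50) = 23015.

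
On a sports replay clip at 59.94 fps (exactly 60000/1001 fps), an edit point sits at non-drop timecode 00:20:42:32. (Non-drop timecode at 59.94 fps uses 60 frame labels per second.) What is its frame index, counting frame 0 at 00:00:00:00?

74552

Total seconds to the label: (0 × 3600 + 20 × 60 + 42) = 1242.
Frame index = 1242 × 60 + 32 = 74552.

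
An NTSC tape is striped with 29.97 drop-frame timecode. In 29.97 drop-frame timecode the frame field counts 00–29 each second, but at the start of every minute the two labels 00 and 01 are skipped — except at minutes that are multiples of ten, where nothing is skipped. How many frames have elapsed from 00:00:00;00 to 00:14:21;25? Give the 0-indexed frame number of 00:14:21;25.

25829

Complete 10-minute blocks: 1, each 17982 frames → 17982.
Remaining 4 whole minutes in the current block: 1800 + 3 × 1798 = 7194 frames.
Within the current minute: 21 × 30 + 25 − 2 = 653 (labels ;00/;01 skipped at this minute). Total = 17982 + 7194 + 653 = 25829.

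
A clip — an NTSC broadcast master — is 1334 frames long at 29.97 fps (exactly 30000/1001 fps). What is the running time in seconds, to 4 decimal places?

44.5111 seconds

Running time = 1334 × 1001/30000 = 667667/15000 s ≈ 44.5111 s.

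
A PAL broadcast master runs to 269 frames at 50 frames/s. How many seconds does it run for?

Running time = 269 / (50) = 5.38 s.

5.38 seconds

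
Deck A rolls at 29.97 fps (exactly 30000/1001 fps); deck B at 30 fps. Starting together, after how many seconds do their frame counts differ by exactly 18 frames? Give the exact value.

600.6 seconds

The gap grows by |30 − 30000/1001| = 30/1001 frames per second.
Time for a 18-frame gap: 18 ÷ (30/1001) = 600.6 s.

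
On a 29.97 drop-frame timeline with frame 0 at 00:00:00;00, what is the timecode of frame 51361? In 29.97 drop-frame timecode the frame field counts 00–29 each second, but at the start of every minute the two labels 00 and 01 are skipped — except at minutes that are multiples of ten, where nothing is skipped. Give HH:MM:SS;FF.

00:28:33;23

Each 10-minute DF block holds 10 × 60 × 30 − 9 × 2 = 17982 frames. 51361 ÷ 17982 → 2 full blocks, remainder 15397.
Within the partial block the first minute is 1800 frames and each further minute 1798, so 8 further minute boundaries passed. Total skipped labels = 18 × 2 + 2 × 8 = 52.
Non-drop label index = 51361 + 52 = 51413; at 30 labels/s that is 00:28:33:23, i.e. DF 00:28:33;23.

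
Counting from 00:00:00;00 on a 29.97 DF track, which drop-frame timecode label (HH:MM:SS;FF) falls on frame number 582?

00:00:19;12

Ten DF minutes hold 17982 frames, so frame 582 lies in block 0 (frames 0–17981) with 582 frames into that block.
The block's first minute is 1800 frames and the rest 1798 each; 582 frames reaches minute 0, so 0 × 18 + 0 × 2 = 0 labels have been skipped so far.
Adding those back, label number 582 + 0 = 582 at 30 labels/s is 19 s + 12 f = 0 h 0 min 19 s frame 12, i.e. 00:00:19;12.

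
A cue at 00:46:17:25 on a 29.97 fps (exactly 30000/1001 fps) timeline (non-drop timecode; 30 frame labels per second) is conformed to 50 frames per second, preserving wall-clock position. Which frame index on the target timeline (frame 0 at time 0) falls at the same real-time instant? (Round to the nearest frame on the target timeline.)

Source frame index: (0×3600 + 46×60 + 17) × 30 + 25 = 83335.
Real time: 83335 / (30000/1001) = 16683667/6000 s.
Target frame: (16683667/6000) × (50) = 16683667/120 ≈ 139030.558 → 139031.

frame 139031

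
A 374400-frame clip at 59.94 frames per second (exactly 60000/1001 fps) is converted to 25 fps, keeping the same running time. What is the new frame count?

156156 frames

Target frames = source frames × (target rate / source rate) = 374400 × (25)/(60000/1001) = 374400 × 1001/2400 = 156156.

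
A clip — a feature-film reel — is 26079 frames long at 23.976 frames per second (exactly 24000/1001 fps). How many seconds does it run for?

Running time = 26079 / (24000/1001) = 1087.711625 s.

1087.711625 seconds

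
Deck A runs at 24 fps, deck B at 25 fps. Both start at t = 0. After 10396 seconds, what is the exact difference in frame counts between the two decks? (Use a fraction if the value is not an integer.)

10396 frames

A emits 24 × 10396 = 249504 frames; B emits 25 × 10396 = 259900.
Difference = 10396 frames; B is ahead of A.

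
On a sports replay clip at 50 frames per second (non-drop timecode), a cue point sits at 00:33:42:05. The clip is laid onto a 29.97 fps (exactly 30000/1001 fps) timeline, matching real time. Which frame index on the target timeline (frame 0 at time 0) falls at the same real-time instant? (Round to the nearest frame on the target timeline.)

frame 60602

Source frame index: (0×3600 + 33×60 + 42) × 50 + 5 = 101105.
Real time: 101105 / (50) = 20221/10 s.
Target frame: (20221/10) × (30000/1001) = 60663000/1001 ≈ 60602.398 → 60602.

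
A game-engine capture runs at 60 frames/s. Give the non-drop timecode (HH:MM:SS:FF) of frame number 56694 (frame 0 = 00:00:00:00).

00:15:44:54

56694 ÷ 60 = 944 full seconds, remainder 54 frames.
944 s = 0 h 15 min 44 s.
Timecode: 00:15:44:54.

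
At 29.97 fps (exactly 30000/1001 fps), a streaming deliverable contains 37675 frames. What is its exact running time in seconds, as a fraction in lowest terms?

1508507/1200 seconds

Running time = 37675 ÷ (30000/1001) = 37675 × 1001/30000 = 1508507/1200 s.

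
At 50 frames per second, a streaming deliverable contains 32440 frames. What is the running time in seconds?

648.8 seconds

Running time = 32440 / (50) = 648.8 s.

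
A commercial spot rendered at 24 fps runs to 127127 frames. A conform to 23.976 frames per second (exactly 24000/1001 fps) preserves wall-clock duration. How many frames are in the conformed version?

127000 frames

Target frames = source frames × (target rate / source rate) = 127127 × (24000/1001)/(24) = 127127 × 1000/1001 = 127000.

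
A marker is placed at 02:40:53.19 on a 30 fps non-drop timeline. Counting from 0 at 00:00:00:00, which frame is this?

Total seconds to the label: (2 × 3600 + 40 × 60 + 53) = 9653.
Frame index = 9653 × 30 + 19 = 289609.

frame 289609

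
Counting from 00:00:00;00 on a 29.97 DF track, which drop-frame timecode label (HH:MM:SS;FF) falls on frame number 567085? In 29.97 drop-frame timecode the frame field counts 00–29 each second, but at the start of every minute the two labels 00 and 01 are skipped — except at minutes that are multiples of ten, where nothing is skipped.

05:15:21;23

Each 10-minute DF block holds 10 × 60 × 30 − 9 × 2 = 17982 frames. 567085 ÷ 17982 → 31 full blocks, remainder 9643.
Within the partial block the first minute is 1800 frames and each further minute 1798, so 5 further minute boundaries passed. Total skipped labels = 18 × 31 + 2 × 5 = 568.
Non-drop label index = 567085 + 568 = 567653; at 30 labels/s that is 05:15:21:23, i.e. DF 05:15:21;23.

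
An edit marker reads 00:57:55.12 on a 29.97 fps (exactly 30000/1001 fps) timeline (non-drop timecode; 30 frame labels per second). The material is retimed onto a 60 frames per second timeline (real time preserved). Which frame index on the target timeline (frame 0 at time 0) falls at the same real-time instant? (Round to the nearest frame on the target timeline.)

Source frame index: (0×3600 + 57×60 + 55) × 30 + 12 = 104262.
Real time: 104262 / (30000/1001) = 17394377/5000 s.
Target frame: (17394377/5000) × (60) = 52183131/250 ≈ 208732.524 → 208733.

frame 208733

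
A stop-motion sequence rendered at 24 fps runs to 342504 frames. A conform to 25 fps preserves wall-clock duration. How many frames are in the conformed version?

Target frames = source frames × (target rate / source rate) = 342504 × (25)/(24) = 342504 × 25/24 = 356775.

356775 frames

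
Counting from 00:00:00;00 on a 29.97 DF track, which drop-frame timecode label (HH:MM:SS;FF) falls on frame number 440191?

04:04:47;21

Ten DF minutes hold 17982 frames, so frame 440191 lies in block 24 (frames 431568–449549) with 8623 frames into that block.
The block's first minute is 1800 frames and the rest 1798 each; 8623 frames reaches minute 4, so 24 × 18 + 4 × 2 = 440 labels have been skipped so far.
Adding those back, label number 440191 + 440 = 440631 at 30 labels/s is 14687 s + 21 f = 4 h 4 min 47 s frame 21, i.e. 04:04:47;21.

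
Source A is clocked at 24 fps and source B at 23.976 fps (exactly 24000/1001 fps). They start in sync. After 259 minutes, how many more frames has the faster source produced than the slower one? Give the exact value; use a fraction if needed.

259 min = 15540 s.
A emits 24 × 15540 = 372960 frames; B emits 24000/1001 × 15540 = 53280000/143.
Difference = 53280/143 frames (≈ 372.5874); B is behind A.

53280/143 frames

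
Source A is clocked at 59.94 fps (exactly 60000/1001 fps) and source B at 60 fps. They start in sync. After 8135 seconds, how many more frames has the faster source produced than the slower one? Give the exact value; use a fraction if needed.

A emits 60000/1001 × 8135 = 488100000/1001 frames; B emits 60 × 8135 = 488100.
Difference = 488100/1001 frames (≈ 487.6124); B is ahead of A.

488100/1001 frames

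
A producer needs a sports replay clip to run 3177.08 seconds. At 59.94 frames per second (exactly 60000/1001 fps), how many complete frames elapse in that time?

Frames = 3177.08 × 60000/1001 = 190624800/1001 ≈ 190434.3656.
Complete frames: 190434.

190434 frames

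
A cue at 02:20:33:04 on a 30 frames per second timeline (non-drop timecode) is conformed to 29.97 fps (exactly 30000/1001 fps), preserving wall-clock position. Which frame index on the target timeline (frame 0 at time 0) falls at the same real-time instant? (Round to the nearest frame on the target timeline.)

frame 252741

Source frame index: (2×3600 + 20×60 + 33) × 30 + 4 = 252994.
Real time: 252994 / (30) = 126497/15 s.
Target frame: (126497/15) × (30000/1001) = 36142000/143 ≈ 252741.259 → 252741.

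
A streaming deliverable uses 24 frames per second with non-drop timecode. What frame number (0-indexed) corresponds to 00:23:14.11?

frame 33467

Total seconds to the label: (0 × 3600 + 23 × 60 + 14) = 1394.
Frame index = 1394 × 24 + 11 = 33467.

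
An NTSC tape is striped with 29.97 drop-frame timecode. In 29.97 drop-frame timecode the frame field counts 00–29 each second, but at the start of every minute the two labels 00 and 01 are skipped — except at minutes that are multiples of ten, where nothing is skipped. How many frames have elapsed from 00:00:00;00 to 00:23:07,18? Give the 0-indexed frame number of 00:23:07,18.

41586

Complete 10-minute blocks: 2, each 17982 frames → 35964.
Remaining 3 whole minutes in the current block: 1800 + 2 × 1798 = 5396 frames.
Within the current minute: 7 × 30 + 18 − 2 = 226 (labels ;00/;01 skipped at this minute). Total = 35964 + 5396 + 226 = 41586.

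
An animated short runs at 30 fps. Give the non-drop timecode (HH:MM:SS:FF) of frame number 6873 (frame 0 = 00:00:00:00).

00:03:49:03

6873 ÷ 30 = 229 full seconds, remainder 3 frames.
229 s = 0 h 3 min 49 s.
Timecode: 00:03:49:03.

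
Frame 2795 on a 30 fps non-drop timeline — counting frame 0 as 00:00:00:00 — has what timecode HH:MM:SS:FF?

2795 ÷ 30 = 93 full seconds, remainder 5 frames.
93 s = 0 h 1 min 33 s.
Timecode: 00:01:33:05.

00:01:33:05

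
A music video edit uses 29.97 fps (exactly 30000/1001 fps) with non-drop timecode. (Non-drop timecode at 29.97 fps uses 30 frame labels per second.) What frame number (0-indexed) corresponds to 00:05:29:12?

frame 9882

Total seconds to the label: (0 × 3600 + 5 × 60 + 29) = 329.
Frame index = 329 × 30 + 12 = 9882.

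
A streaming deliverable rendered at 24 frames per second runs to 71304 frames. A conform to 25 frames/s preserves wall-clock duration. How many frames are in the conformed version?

74275 frames

Target frames = source frames × (target rate / source rate) = 71304 × (25)/(24) = 71304 × 25/24 = 74275.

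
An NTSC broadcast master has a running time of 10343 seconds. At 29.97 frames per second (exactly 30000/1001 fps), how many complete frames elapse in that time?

309980 frames

Frames = 10343 × 30000/1001 = 310290000/1001 ≈ 309980.0200.
Complete frames: 309980.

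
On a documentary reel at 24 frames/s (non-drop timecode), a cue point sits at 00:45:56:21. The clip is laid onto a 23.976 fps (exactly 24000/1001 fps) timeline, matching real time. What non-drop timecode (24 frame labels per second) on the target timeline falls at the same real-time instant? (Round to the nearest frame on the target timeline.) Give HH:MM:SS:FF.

Source frame index: (0×3600 + 45×60 + 56) × 24 + 21 = 66165.
Real time: 66165 / (24) = 22055/8 s.
Target frame: (22055/8) × (24000/1001) = 6015000/91 ≈ 66098.901 → 66099.
At 24 labels/s: frame 66099 → 00:45:54:03.

00:45:54:03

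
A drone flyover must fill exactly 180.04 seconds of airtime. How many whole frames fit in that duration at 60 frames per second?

10802 frames

Frames = 180.04 × 60 = 54012/5 ≈ 10802.4000.
Complete frames: 10802.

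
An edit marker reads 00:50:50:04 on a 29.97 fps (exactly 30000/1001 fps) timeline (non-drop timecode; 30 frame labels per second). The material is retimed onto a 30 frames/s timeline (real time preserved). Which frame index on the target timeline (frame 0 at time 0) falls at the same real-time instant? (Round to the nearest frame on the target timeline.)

frame 91596

Source frame index: (0×3600 + 50×60 + 50) × 30 + 4 = 91504.
Real time: 91504 / (30000/1001) = 5724719/1875 s.
Target frame: (5724719/1875) × (30) = 11449438/125 ≈ 91595.504 → 91596.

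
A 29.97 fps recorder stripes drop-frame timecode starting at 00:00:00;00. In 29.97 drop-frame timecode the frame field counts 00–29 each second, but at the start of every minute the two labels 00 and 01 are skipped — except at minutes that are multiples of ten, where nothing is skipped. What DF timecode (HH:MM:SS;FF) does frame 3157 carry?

00:01:45;09

Each 10-minute DF block holds 10 × 60 × 30 − 9 × 2 = 17982 frames. 3157 ÷ 17982 → 0 full blocks, remainder 3157.
Within the partial block the first minute is 1800 frames and each further minute 1798, so 1 further minute boundary passed. Total skipped labels = 18 × 0 + 2 × 1 = 2.
Non-drop label index = 3157 + 2 = 3159; at 30 labels/s that is 00:01:45:09, i.e. DF 00:01:45;09.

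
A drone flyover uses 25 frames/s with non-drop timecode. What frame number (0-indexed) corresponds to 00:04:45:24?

Total seconds to the label: (0 × 3600 + 4 × 60 + 45) = 285.
Frame index = 285 × 25 + 24 = 7149.

frame 7149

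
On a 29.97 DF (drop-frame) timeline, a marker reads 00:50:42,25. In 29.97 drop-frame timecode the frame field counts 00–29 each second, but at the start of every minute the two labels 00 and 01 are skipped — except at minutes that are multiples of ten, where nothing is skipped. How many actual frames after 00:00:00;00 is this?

Complete 10-minute blocks: 5, each 17982 frames → 89910.
Remaining 0 whole minutes in the current block: 0 frames.
Within the current minute: 42 × 30 + 25 = 1285. Total = 89910 + 0 + 1285 = 91195.

91195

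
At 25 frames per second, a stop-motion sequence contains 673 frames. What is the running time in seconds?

Running time = 673 / (25) = 26.92 s.

26.92 seconds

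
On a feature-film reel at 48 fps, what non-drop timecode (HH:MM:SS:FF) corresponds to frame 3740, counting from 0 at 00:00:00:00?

3740 ÷ 48 = 77 full seconds, remainder 44 frames.
77 s = 0 h 1 min 17 s.
Timecode: 00:01:17:44.

00:01:17:44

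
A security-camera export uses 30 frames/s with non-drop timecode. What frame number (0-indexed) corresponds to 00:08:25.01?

frame 15151

Total seconds to the label: (0 × 3600 + 8 × 60 + 25) = 505.
Frame index = 505 × 30 + 1 = 15151.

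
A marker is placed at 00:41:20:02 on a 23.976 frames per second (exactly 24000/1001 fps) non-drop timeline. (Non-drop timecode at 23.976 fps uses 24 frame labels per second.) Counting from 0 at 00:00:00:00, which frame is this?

frame 59522

Total seconds to the label: (0 × 3600 + 41 × 60 + 20) = 2480.
Frame index = 2480 × 24 + 2 = 59522.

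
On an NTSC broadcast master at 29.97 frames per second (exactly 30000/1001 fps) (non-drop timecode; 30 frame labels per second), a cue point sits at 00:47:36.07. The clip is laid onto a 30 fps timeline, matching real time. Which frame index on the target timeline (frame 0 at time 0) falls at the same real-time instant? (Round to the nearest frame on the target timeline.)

Source frame index: (0×3600 + 47×60 + 36) × 30 + 7 = 85687.
Real time: 85687 / (30000/1001) = 85772687/30000 s.
Target frame: (85772687/30000) × (30) = 85772687/1000 ≈ 85772.687 → 85773.

frame 85773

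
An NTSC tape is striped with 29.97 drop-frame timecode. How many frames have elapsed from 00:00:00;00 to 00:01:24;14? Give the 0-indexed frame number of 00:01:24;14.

Complete 10-minute blocks: 0, each 17982 frames → 0.
Remaining 1 whole minute in the current block: 1800 + 0 × 1798 = 1800 frames.
Within the current minute: 24 × 30 + 14 − 2 = 732 (labels ;00/;01 skipped at this minute). Total = 0 + 1800 + 732 = 2532.

2532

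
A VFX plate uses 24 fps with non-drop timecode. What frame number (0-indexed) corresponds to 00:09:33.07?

Total seconds to the label: (0 × 3600 + 9 × 60 + 33) = 573.
Frame index = 573 × 24 + 7 = 13759.

13759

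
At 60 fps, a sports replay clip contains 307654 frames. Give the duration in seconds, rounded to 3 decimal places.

5127.567 seconds

Running time = 307654 × 1/60 = 153827/30 s ≈ 5127.567 s.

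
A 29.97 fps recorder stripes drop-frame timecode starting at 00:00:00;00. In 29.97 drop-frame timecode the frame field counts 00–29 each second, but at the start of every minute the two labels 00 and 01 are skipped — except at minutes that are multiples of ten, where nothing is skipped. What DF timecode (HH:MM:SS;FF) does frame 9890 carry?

Each 10-minute DF block holds 10 × 60 × 30 − 9 × 2 = 17982 frames. 9890 ÷ 17982 → 0 full blocks, remainder 9890.
Within the partial block the first minute is 1800 frames and each further minute 1798, so 5 further minute boundaries passed. Total skipped labels = 18 × 0 + 2 × 5 = 10.
Non-drop label index = 9890 + 10 = 9900; at 30 labels/s that is 00:05:30:00, i.e. DF 00:05:30;00.

00:05:30;00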